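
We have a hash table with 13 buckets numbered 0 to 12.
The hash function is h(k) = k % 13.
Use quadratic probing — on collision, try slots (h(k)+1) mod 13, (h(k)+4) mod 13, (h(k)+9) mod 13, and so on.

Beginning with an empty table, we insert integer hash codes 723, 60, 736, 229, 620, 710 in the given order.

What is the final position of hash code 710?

11

Insert 723: h=8, slot 8 empty → index 8.
Insert 60: h=8, slot 8 occupied → index 9.
Insert 736: h=8, slots 8,9 occupied → index 12.
Insert 229: h=8, slots 8,9,12 occupied → index 4.
Insert 620: h=9, slot 9 occupied → index 10.
Insert 710: h=8, slots 8,9,12,4 occupied → index 11.
Table: [—, —, —, —, 229, —, —, —, 723, 60, 620, 710, 736]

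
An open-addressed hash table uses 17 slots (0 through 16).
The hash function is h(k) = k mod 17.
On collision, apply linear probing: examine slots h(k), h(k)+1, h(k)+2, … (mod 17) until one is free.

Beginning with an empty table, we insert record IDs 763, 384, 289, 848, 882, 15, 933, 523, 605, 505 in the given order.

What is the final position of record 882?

763 hashes to 15; slot 15 is free => place at 15.
384 hashes to 10; slot 10 is free => place at 10.
289 hashes to 0; slot 0 is free => place at 0.
848 hashes to 15; 15 taken => place at 16.
882 hashes to 15; 15,16,0 taken => place at 1.
15 hashes to 15; 15,16,0,1 taken => place at 2.
933 hashes to 15; 15,16,0,1,2 taken => place at 3.
523 hashes to 13; slot 13 is free => place at 13.
605 hashes to 10; 10 taken => place at 11.
505 hashes to 12; slot 12 is free => place at 12.
Table: [289, 882, 15, 933, ., ., ., ., ., ., 384, 605, 505, 523, ., 763, 848]

1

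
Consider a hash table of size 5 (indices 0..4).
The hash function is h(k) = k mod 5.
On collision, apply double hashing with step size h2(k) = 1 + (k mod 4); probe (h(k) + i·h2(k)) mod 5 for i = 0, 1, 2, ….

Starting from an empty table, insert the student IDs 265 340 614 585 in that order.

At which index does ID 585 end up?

2

265 hashes to 0; slot 0 is free => place at 0.
340 hashes to 0, h2=1; 0 taken => place at 1.
614 hashes to 4; slot 4 is free => place at 4.
585 hashes to 0, h2=2; 0 taken => place at 2.
Table: [265, 340, 585, —, 614]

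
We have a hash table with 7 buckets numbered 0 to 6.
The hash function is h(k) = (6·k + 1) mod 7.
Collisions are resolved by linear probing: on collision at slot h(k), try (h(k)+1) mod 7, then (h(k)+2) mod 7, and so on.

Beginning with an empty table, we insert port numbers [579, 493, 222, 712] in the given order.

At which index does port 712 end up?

579 hashes to 3; slot 3 is free -> place at 3.
493 hashes to 5; slot 5 is free -> place at 5.
222 hashes to 3; 3 taken -> place at 4.
712 hashes to 3; 3,4,5 taken -> place at 6.
Table: [_, _, _, 579, 222, 493, 712]

6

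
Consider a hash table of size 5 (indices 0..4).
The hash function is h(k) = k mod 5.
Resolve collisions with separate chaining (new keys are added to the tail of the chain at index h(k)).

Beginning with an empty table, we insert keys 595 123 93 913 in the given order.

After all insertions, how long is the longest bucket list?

3

595 → bucket 0
123 → bucket 3
93 → bucket 3 (collision)
913 → bucket 3 (collision)
Final buckets:
0: 595
1: -
2: -
3: 123 -> 93 -> 913
4: -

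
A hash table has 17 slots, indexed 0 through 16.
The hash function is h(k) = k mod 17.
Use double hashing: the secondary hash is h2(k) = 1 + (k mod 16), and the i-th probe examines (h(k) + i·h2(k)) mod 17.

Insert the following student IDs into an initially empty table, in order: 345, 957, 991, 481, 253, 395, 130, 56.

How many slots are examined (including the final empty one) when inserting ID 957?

345: h=5 → slot 5
957: h=5, h2=14, probe 5,2 → slot 2
991: h=5, h2=16, probe 5,4 → slot 4
481: h=5, h2=2, probe 5,7 → slot 7
253: h=15 → slot 15
395: h=4, h2=12, probe 4,16 → slot 16
130: h=11 → slot 11
56: h=5, h2=9, probe 5,14 → slot 14
Table: [—, —, 957, —, 991, 345, —, 481, —, —, —, 130, —, —, 56, 253, 395]

2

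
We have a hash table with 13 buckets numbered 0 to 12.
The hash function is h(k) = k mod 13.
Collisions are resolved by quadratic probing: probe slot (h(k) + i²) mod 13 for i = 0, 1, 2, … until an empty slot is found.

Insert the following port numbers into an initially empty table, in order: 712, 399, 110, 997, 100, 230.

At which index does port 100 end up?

5

Insert 712: h=10, slot 10 empty => index 10.
Insert 399: h=9, slot 9 empty => index 9.
Insert 110: h=6, slot 6 empty => index 6.
Insert 997: h=9, slots 9,10 occupied => index 0.
Insert 100: h=9, slots 9,10,0 occupied => index 5.
Insert 230: h=9, slots 9,10,0,5 occupied => index 12.
Table: [997, ., ., ., ., 100, 110, ., ., 399, 712, ., 230]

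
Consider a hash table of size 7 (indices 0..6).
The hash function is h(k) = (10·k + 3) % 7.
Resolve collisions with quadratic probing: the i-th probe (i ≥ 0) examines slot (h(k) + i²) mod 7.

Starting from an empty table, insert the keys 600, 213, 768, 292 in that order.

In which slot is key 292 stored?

6

600: h=4 -> slot 4
213: h=5 -> slot 5
768: h=4, probe 4,5,1 -> slot 1
292: h=4, probe 4,5,1,6 -> slot 6
Table: [., 768, ., ., 600, 213, 292]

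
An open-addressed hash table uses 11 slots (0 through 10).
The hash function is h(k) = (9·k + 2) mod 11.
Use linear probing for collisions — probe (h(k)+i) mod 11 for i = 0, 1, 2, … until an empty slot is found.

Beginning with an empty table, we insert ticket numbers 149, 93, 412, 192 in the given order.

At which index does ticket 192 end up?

149 hashes to 1; slot 1 is free => place at 1.
93 hashes to 3; slot 3 is free => place at 3.
412 hashes to 3; 3 taken => place at 4.
192 hashes to 3; 3,4 taken => place at 5.
Table: [—, 149, —, 93, 412, 192, —, —, —, —, —]

5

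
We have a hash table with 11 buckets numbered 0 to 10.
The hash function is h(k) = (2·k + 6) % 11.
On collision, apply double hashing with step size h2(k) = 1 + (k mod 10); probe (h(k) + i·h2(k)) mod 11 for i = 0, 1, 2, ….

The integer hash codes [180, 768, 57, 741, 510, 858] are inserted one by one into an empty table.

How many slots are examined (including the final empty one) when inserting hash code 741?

2

180: h=3 → slot 3
768: h=2 → slot 2
57: h=10 → slot 10
741: h=3, h2=2, probe 3,5 → slot 5
510: h=3, h2=1, probe 3,4 → slot 4
858: h=6 → slot 6
Table: [—, —, 768, 180, 510, 741, 858, —, —, —, 57]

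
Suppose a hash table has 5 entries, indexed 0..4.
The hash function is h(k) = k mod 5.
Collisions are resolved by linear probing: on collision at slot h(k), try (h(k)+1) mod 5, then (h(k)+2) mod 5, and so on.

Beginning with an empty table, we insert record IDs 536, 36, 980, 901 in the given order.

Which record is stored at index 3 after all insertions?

901

536: h=1 => slot 1
36: h=1, probe 1,2 => slot 2
980: h=0 => slot 0
901: h=1, probe 1,2,3 => slot 3
Table: [980, 536, 36, 901, -]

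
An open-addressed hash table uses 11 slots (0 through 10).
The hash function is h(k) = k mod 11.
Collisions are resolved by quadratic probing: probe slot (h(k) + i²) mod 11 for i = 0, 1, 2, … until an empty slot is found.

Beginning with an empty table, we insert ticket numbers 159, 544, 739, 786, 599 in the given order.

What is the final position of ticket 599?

3

159: h=5 -> slot 5
544: h=5, probe 5,6 -> slot 6
739: h=2 -> slot 2
786: h=5, probe 5,6,9 -> slot 9
599: h=5, probe 5,6,9,3 -> slot 3
Table: [∅, ∅, 739, 599, ∅, 159, 544, ∅, ∅, 786, ∅]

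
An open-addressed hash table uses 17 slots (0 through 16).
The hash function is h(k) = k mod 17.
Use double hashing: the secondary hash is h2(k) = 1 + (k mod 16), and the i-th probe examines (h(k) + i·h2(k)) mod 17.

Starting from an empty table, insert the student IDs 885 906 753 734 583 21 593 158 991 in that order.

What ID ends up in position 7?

885: h=1 -> slot 1
906: h=5 -> slot 5
753: h=5, h2=2, probe 5,7 -> slot 7
734: h=3 -> slot 3
583: h=5, h2=8, probe 5,13 -> slot 13
21: h=4 -> slot 4
593: h=15 -> slot 15
158: h=5, h2=15, probe 5,3,1,16 -> slot 16
991: h=5, h2=16, probe 5,4,3,2 -> slot 2
Table: [∅, 885, 991, 734, 21, 906, ∅, 753, ∅, ∅, ∅, ∅, ∅, 583, ∅, 593, 158]

753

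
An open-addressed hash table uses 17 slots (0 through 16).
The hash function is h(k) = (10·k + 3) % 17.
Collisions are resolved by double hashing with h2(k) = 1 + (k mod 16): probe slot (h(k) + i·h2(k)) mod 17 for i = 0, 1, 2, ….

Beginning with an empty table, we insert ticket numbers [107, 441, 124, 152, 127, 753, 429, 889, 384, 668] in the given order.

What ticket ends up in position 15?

107 hashes to 2; slot 2 is free -> place at 2.
441 hashes to 10; slot 10 is free -> place at 10.
124 hashes to 2, h2=13; 2 taken -> place at 15.
152 hashes to 10, h2=9; 10,2 taken -> place at 11.
127 hashes to 15, h2=16; 15 taken -> place at 14.
753 hashes to 2, h2=2; 2 taken -> place at 4.
429 hashes to 9; slot 9 is free -> place at 9.
889 hashes to 2, h2=10; 2 taken -> place at 12.
384 hashes to 1; slot 1 is free -> place at 1.
668 hashes to 2, h2=13; 2,15,11 taken -> place at 7.
Table: [., 384, 107, ., 753, ., ., 668, ., 429, 441, 152, 889, ., 127, 124, .]

124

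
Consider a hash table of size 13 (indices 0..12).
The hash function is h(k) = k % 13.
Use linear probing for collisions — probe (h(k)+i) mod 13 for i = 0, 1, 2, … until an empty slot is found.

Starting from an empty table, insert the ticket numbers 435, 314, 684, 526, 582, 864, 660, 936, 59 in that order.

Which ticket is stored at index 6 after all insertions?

435

Insert 435: h=6, slot 6 empty -> index 6.
Insert 314: h=2, slot 2 empty -> index 2.
Insert 684: h=8, slot 8 empty -> index 8.
Insert 526: h=6, slot 6 occupied -> index 7.
Insert 582: h=10, slot 10 empty -> index 10.
Insert 864: h=6, slots 6,7,8 occupied -> index 9.
Insert 660: h=10, slot 10 occupied -> index 11.
Insert 936: h=0, slot 0 empty -> index 0.
Insert 59: h=7, slots 7,8,9,10,11 occupied -> index 12.
Table: [936, ∅, 314, ∅, ∅, ∅, 435, 526, 684, 864, 582, 660, 59]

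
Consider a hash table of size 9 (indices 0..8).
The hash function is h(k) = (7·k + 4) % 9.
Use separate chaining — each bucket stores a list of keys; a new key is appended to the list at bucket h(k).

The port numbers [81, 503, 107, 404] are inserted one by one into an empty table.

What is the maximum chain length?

Insert 81: h=4, bucket 4 empty → new chain.
Insert 503: h=6, bucket 6 empty → new chain.
Insert 107: h=6, bucket 6 nonempty → append to chain.
Insert 404: h=6, bucket 6 nonempty → append to chain.
Final buckets:
0: .
1: .
2: .
3: .
4: 81
5: .
6: 503 -> 107 -> 404
7: .
8: .

3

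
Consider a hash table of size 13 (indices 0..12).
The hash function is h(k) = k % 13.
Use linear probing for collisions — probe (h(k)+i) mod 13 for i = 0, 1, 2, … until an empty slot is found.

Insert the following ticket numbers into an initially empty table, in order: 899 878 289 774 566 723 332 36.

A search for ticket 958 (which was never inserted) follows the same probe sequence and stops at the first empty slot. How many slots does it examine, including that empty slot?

899: h=2 → slot 2
878: h=7 → slot 7
289: h=3 → slot 3
774: h=7, probe 7,8 → slot 8
566: h=7, probe 7,8,9 → slot 9
723: h=8, probe 8,9,10 → slot 10
332: h=7, probe 7,8,9,10,11 → slot 11
36: h=10, probe 10,11,12 → slot 12
Table: [—, —, 899, 289, —, —, —, 878, 774, 566, 723, 332, 36]
Lookup 958: h=9, probe 9,10,11,12,0 → slot 0 empty, not found.

5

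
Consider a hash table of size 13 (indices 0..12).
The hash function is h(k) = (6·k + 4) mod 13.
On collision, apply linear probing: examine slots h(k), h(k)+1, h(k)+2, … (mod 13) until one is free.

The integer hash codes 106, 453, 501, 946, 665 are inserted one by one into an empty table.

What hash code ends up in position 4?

106: h=3 → slot 3
453: h=5 → slot 5
501: h=7 → slot 7
946: h=12 → slot 12
665: h=3, probe 3,4 → slot 4
Table: [-, -, -, 106, 665, 453, -, 501, -, -, -, -, 946]

665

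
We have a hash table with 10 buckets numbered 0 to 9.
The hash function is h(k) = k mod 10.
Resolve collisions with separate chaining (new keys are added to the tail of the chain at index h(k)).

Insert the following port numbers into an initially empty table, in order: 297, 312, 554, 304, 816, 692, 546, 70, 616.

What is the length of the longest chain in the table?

297 → bucket 7
312 → bucket 2
554 → bucket 4
304 → bucket 4 (collision)
816 → bucket 6
692 → bucket 2 (collision)
546 → bucket 6 (collision)
70 → bucket 0
616 → bucket 6 (collision)
Final buckets:
0: 70
1: ∅
2: 312 -> 692
3: ∅
4: 554 -> 304
5: ∅
6: 816 -> 546 -> 616
7: 297
8: ∅
9: ∅

3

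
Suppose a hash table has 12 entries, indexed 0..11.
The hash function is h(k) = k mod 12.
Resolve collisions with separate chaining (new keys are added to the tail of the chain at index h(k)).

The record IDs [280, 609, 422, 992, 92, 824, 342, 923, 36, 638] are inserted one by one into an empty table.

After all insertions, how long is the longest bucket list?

3

Insert 280: h=4, bucket 4 empty → new chain.
Insert 609: h=9, bucket 9 empty → new chain.
Insert 422: h=2, bucket 2 empty → new chain.
Insert 992: h=8, bucket 8 empty → new chain.
Insert 92: h=8, bucket 8 nonempty → append to chain.
Insert 824: h=8, bucket 8 nonempty → append to chain.
Insert 342: h=6, bucket 6 empty → new chain.
Insert 923: h=11, bucket 11 empty → new chain.
Insert 36: h=0, bucket 0 empty → new chain.
Insert 638: h=2, bucket 2 nonempty → append to chain.
Final buckets:
0: 36
1: -
2: 422 -> 638
3: -
4: 280
5: -
6: 342
7: -
8: 992 -> 92 -> 824
9: 609
10: -
11: 923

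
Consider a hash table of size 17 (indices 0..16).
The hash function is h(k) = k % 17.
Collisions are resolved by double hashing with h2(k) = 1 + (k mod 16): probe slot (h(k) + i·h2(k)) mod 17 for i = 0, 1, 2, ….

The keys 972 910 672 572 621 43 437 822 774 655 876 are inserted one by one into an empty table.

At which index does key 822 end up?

972 hashes to 3; slot 3 is free => place at 3.
910 hashes to 9; slot 9 is free => place at 9.
672 hashes to 9, h2=1; 9 taken => place at 10.
572 hashes to 11; slot 11 is free => place at 11.
621 hashes to 9, h2=14; 9 taken => place at 6.
43 hashes to 9, h2=12; 9 taken => place at 4.
437 hashes to 12; slot 12 is free => place at 12.
822 hashes to 6, h2=7; 6 taken => place at 13.
774 hashes to 9, h2=7; 9 taken => place at 16.
655 hashes to 9, h2=16; 9 taken => place at 8.
876 hashes to 9, h2=13; 9 taken => place at 5.
Table: [_, _, _, 972, 43, 876, 621, _, 655, 910, 672, 572, 437, 822, _, _, 774]

13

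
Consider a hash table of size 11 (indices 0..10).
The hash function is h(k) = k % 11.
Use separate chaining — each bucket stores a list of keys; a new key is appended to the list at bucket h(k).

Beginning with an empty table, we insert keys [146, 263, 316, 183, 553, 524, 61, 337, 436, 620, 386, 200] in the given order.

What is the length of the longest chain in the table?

4

146 → bucket 3
263 → bucket 10
316 → bucket 8
183 → bucket 7
553 → bucket 3 (collision)
524 → bucket 7 (collision)
61 → bucket 6
337 → bucket 7 (collision)
436 → bucket 7 (collision)
620 → bucket 4
386 → bucket 1
200 → bucket 2
Final buckets:
0: ∅
1: 386
2: 200
3: 146 -> 553
4: 620
5: ∅
6: 61
7: 183 -> 524 -> 337 -> 436
8: 316
9: ∅
10: 263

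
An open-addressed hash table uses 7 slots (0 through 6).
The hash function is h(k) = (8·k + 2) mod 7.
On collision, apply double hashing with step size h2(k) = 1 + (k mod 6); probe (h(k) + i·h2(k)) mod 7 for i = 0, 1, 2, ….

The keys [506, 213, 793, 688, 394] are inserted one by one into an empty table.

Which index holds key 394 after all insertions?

506 hashes to 4; slot 4 is free -> place at 4.
213 hashes to 5; slot 5 is free -> place at 5.
793 hashes to 4, h2=2; 4 taken -> place at 6.
688 hashes to 4, h2=5; 4 taken -> place at 2.
394 hashes to 4, h2=5; 4,2 taken -> place at 0.
Table: [394, ∅, 688, ∅, 506, 213, 793]

0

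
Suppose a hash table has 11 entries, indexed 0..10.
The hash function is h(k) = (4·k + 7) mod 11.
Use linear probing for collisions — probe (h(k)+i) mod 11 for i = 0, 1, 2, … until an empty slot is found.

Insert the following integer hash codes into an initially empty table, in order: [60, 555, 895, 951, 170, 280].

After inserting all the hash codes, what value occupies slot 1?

895

Insert 60: h=5, slot 5 empty -> index 5.
Insert 555: h=5, slot 5 occupied -> index 6.
Insert 895: h=1, slot 1 empty -> index 1.
Insert 951: h=5, slots 5,6 occupied -> index 7.
Insert 170: h=5, slots 5,6,7 occupied -> index 8.
Insert 280: h=5, slots 5,6,7,8 occupied -> index 9.
Table: [-, 895, -, -, -, 60, 555, 951, 170, 280, -]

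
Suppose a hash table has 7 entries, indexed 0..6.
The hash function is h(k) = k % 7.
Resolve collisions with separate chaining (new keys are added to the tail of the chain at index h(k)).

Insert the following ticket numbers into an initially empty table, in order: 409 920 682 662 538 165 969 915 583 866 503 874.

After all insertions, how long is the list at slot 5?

2

Insert 409: h=3, bucket 3 empty → new chain.
Insert 920: h=3, bucket 3 nonempty → append to chain.
Insert 682: h=3, bucket 3 nonempty → append to chain.
Insert 662: h=4, bucket 4 empty → new chain.
Insert 538: h=6, bucket 6 empty → new chain.
Insert 165: h=4, bucket 4 nonempty → append to chain.
Insert 969: h=3, bucket 3 nonempty → append to chain.
Insert 915: h=5, bucket 5 empty → new chain.
Insert 583: h=2, bucket 2 empty → new chain.
Insert 866: h=5, bucket 5 nonempty → append to chain.
Insert 503: h=6, bucket 6 nonempty → append to chain.
Insert 874: h=6, bucket 6 nonempty → append to chain.
Final buckets:
0: _
1: _
2: 583
3: 409 -> 920 -> 682 -> 969
4: 662 -> 165
5: 915 -> 866
6: 538 -> 503 -> 874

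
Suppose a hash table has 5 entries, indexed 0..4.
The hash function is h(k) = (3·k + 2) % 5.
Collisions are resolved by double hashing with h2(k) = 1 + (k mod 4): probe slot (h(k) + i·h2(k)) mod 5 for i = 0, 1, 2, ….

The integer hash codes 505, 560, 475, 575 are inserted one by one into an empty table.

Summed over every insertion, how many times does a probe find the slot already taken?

505: h=2 -> slot 2
560: h=2, h2=1, probe 2,3 -> slot 3
475: h=2, h2=4, probe 2,1 -> slot 1
575: h=2, h2=4, probe 2,1,0 -> slot 0
Table: [575, 475, 505, 560, .]

4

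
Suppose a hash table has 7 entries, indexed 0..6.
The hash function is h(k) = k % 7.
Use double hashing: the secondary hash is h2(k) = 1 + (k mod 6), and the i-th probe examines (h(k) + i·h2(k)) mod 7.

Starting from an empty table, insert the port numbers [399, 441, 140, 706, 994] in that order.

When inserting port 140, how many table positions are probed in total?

2

399 hashes to 0; slot 0 is free -> place at 0.
441 hashes to 0, h2=4; 0 taken -> place at 4.
140 hashes to 0, h2=3; 0 taken -> place at 3.
706 hashes to 6; slot 6 is free -> place at 6.
994 hashes to 0, h2=5; 0 taken -> place at 5.
Table: [399, ., ., 140, 441, 994, 706]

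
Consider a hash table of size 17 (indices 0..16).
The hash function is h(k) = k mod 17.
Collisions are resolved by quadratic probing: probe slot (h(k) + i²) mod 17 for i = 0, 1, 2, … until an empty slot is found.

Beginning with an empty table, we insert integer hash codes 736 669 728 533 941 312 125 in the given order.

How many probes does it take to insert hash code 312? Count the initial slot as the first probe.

736 hashes to 5; slot 5 is free → place at 5.
669 hashes to 6; slot 6 is free → place at 6.
728 hashes to 14; slot 14 is free → place at 14.
533 hashes to 6; 6 taken → place at 7.
941 hashes to 6; 6,7 taken → place at 10.
312 hashes to 6; 6,7,10 taken → place at 15.
125 hashes to 6; 6,7,10,15,5,14 taken → place at 8.
Table: [—, —, —, —, —, 736, 669, 533, 125, —, 941, —, —, —, 728, 312, —]

4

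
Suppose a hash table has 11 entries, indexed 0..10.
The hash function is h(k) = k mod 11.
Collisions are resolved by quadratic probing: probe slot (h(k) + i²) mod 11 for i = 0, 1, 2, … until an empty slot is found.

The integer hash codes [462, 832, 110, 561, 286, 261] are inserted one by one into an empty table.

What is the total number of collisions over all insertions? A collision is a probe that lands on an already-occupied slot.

462 hashes to 0; slot 0 is free => place at 0.
832 hashes to 7; slot 7 is free => place at 7.
110 hashes to 0; 0 taken => place at 1.
561 hashes to 0; 0,1 taken => place at 4.
286 hashes to 0; 0,1,4 taken => place at 9.
261 hashes to 8; slot 8 is free => place at 8.
Table: [462, 110, ∅, ∅, 561, ∅, ∅, 832, 261, 286, ∅]

6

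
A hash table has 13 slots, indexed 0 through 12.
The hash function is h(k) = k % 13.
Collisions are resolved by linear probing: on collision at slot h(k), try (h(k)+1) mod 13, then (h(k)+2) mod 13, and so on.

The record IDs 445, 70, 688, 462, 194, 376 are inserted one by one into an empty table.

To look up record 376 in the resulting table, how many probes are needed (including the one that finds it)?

Insert 445: h=3, slot 3 empty → index 3.
Insert 70: h=5, slot 5 empty → index 5.
Insert 688: h=12, slot 12 empty → index 12.
Insert 462: h=7, slot 7 empty → index 7.
Insert 194: h=12, slot 12 occupied → index 0.
Insert 376: h=12, slots 12,0 occupied → index 1.
Table: [194, 376, —, 445, —, 70, —, 462, —, —, —, —, 688]
Lookup 376: h=12, probe 12,0,1 → found at 1.

3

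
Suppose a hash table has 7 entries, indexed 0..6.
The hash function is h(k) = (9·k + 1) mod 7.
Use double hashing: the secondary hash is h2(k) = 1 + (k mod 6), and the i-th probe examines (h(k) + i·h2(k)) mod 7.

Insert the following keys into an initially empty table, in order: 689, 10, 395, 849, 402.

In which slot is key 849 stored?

Insert 689: h=0, slot 0 empty => index 0.
Insert 10: h=0, h2=5, slot 0 occupied => index 5.
Insert 395: h=0, h2=6, slot 0 occupied => index 6.
Insert 849: h=5, h2=4, slot 5 occupied => index 2.
Insert 402: h=0, h2=1, slot 0 occupied => index 1.
Table: [689, 402, 849, —, —, 10, 395]

2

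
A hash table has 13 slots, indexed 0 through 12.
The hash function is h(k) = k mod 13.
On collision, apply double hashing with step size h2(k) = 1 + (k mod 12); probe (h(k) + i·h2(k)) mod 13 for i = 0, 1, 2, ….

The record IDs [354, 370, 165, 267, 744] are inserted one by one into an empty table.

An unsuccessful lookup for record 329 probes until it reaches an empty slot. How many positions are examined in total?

Insert 354: h=3, slot 3 empty → index 3.
Insert 370: h=6, slot 6 empty → index 6.
Insert 165: h=9, slot 9 empty → index 9.
Insert 267: h=7, slot 7 empty → index 7.
Insert 744: h=3, h2=1, slot 3 occupied → index 4.
Table: [., ., ., 354, 744, ., 370, 267, ., 165, ., ., .]
Lookup 329: h=4, h2=6, probe 4,10 → slot 10 empty, not found.

2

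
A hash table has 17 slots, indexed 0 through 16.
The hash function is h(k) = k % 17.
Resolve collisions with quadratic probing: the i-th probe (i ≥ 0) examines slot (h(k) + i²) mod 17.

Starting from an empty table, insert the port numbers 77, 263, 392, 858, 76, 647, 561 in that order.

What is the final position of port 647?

2

77 hashes to 9; slot 9 is free => place at 9.
263 hashes to 8; slot 8 is free => place at 8.
392 hashes to 1; slot 1 is free => place at 1.
858 hashes to 8; 8,9 taken => place at 12.
76 hashes to 8; 8,9,12 taken => place at 0.
647 hashes to 1; 1 taken => place at 2.
561 hashes to 0; 0,1 taken => place at 4.
Table: [76, 392, 647, ∅, 561, ∅, ∅, ∅, 263, 77, ∅, ∅, 858, ∅, ∅, ∅, ∅]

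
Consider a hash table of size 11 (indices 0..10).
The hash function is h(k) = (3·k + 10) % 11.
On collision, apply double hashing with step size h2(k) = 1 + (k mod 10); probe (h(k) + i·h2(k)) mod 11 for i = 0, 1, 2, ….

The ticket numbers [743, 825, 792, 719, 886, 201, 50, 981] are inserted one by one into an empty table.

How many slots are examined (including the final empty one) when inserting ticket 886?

3

Insert 743: h=6, slot 6 empty => index 6.
Insert 825: h=10, slot 10 empty => index 10.
Insert 792: h=10, h2=3, slot 10 occupied => index 2.
Insert 719: h=0, slot 0 empty => index 0.
Insert 886: h=6, h2=7, slots 6,2 occupied => index 9.
Insert 201: h=8, slot 8 empty => index 8.
Insert 50: h=6, h2=1, slot 6 occupied => index 7.
Insert 981: h=5, slot 5 empty => index 5.
Table: [719, ∅, 792, ∅, ∅, 981, 743, 50, 201, 886, 825]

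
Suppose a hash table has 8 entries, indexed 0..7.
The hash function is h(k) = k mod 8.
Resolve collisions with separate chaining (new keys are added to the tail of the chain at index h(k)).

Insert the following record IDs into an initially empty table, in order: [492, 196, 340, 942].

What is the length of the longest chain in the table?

3

Insert 492: h=4, bucket 4 empty -> new chain.
Insert 196: h=4, bucket 4 nonempty -> append to chain.
Insert 340: h=4, bucket 4 nonempty -> append to chain.
Insert 942: h=6, bucket 6 empty -> new chain.
Final buckets:
0: —
1: —
2: —
3: —
4: 492 -> 196 -> 340
5: —
6: 942
7: —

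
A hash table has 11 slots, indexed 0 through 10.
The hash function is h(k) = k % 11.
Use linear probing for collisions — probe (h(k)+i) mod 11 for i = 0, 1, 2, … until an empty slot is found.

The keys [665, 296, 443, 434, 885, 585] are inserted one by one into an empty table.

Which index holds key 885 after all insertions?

665: h=5 => slot 5
296: h=10 => slot 10
443: h=3 => slot 3
434: h=5, probe 5,6 => slot 6
885: h=5, probe 5,6,7 => slot 7
585: h=2 => slot 2
Table: [—, —, 585, 443, —, 665, 434, 885, —, —, 296]

7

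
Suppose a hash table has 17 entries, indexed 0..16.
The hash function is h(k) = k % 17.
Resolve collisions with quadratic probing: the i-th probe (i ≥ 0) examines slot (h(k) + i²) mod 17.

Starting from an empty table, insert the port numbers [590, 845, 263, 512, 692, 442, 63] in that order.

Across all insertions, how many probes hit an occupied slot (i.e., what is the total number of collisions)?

6

590: h=12 => slot 12
845: h=12, probe 12,13 => slot 13
263: h=8 => slot 8
512: h=2 => slot 2
692: h=12, probe 12,13,16 => slot 16
442: h=0 => slot 0
63: h=12, probe 12,13,16,4 => slot 4
Table: [442, ., 512, ., 63, ., ., ., 263, ., ., ., 590, 845, ., ., 692]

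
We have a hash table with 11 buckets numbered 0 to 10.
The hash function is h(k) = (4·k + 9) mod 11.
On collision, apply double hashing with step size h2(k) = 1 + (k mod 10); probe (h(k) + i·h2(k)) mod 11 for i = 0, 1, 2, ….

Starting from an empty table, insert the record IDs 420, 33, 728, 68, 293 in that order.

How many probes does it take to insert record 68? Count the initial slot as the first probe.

3

420: h=6 => slot 6
33: h=9 => slot 9
728: h=6, h2=9, probe 6,4 => slot 4
68: h=6, h2=9, probe 6,4,2 => slot 2
293: h=4, h2=4, probe 4,8 => slot 8
Table: [∅, ∅, 68, ∅, 728, ∅, 420, ∅, 293, 33, ∅]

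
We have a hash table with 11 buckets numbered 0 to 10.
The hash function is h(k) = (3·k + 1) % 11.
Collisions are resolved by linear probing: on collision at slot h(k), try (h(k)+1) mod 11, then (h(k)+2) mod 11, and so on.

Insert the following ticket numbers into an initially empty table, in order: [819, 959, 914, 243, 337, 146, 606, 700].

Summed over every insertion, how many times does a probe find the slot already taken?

7

819: h=5 => slot 5
959: h=7 => slot 7
914: h=4 => slot 4
243: h=4, probe 4,5,6 => slot 6
337: h=0 => slot 0
146: h=10 => slot 10
606: h=4, probe 4,5,6,7,8 => slot 8
700: h=0, probe 0,1 => slot 1
Table: [337, 700, -, -, 914, 819, 243, 959, 606, -, 146]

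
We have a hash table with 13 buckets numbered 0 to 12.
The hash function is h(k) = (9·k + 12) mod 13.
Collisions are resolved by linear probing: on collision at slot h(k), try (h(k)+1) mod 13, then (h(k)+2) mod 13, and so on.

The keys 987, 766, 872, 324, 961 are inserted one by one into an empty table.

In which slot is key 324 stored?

5

987: h=3 => slot 3
766: h=3, probe 3,4 => slot 4
872: h=8 => slot 8
324: h=3, probe 3,4,5 => slot 5
961: h=3, probe 3,4,5,6 => slot 6
Table: [-, -, -, 987, 766, 324, 961, -, 872, -, -, -, -]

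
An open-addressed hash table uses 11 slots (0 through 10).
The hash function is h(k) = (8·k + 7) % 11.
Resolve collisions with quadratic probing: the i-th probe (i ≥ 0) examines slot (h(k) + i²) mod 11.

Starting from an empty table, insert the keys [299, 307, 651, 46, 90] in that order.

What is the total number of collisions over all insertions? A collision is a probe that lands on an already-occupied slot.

7

299 hashes to 1; slot 1 is free -> place at 1.
307 hashes to 10; slot 10 is free -> place at 10.
651 hashes to 1; 1 taken -> place at 2.
46 hashes to 1; 1,2 taken -> place at 5.
90 hashes to 1; 1,2,5,10 taken -> place at 6.
Table: [., 299, 651, ., ., 46, 90, ., ., ., 307]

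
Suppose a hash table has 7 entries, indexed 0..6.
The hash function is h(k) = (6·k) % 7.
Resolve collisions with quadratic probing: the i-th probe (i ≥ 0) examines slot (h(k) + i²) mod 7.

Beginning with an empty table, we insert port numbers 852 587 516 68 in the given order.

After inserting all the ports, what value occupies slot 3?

Insert 852: h=2, slot 2 empty → index 2.
Insert 587: h=1, slot 1 empty → index 1.
Insert 516: h=2, slot 2 occupied → index 3.
Insert 68: h=2, slots 2,3 occupied → index 6.
Table: [_, 587, 852, 516, _, _, 68]

516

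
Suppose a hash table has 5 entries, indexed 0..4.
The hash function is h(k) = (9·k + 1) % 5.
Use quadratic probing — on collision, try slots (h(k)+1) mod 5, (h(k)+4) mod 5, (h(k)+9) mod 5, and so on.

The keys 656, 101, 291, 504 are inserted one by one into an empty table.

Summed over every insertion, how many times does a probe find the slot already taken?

656: h=0 → slot 0
101: h=0, probe 0,1 → slot 1
291: h=0, probe 0,1,4 → slot 4
504: h=2 → slot 2
Table: [656, 101, 504, ., 291]

3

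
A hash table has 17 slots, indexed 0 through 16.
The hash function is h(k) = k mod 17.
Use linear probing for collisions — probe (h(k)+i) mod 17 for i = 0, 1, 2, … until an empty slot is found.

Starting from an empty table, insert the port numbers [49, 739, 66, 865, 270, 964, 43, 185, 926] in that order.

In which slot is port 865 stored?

Insert 49: h=15, slot 15 empty → index 15.
Insert 739: h=8, slot 8 empty → index 8.
Insert 66: h=15, slot 15 occupied → index 16.
Insert 865: h=15, slots 15,16 occupied → index 0.
Insert 270: h=15, slots 15,16,0 occupied → index 1.
Insert 964: h=12, slot 12 empty → index 12.
Insert 43: h=9, slot 9 empty → index 9.
Insert 185: h=15, slots 15,16,0,1 occupied → index 2.
Insert 926: h=8, slots 8,9 occupied → index 10.
Table: [865, 270, 185, _, _, _, _, _, 739, 43, 926, _, 964, _, _, 49, 66]

0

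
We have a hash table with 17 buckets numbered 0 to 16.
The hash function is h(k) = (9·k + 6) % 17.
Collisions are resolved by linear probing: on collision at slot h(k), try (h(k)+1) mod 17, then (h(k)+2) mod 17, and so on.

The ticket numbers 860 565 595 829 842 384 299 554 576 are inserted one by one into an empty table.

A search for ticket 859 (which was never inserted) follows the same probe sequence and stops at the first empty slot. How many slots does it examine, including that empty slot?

2

860 hashes to 11; slot 11 is free → place at 11.
565 hashes to 8; slot 8 is free → place at 8.
595 hashes to 6; slot 6 is free → place at 6.
829 hashes to 4; slot 4 is free → place at 4.
842 hashes to 2; slot 2 is free → place at 2.
384 hashes to 11; 11 taken → place at 12.
299 hashes to 11; 11,12 taken → place at 13.
554 hashes to 11; 11,12,13 taken → place at 14.
576 hashes to 5; slot 5 is free → place at 5.
Table: [∅, ∅, 842, ∅, 829, 576, 595, ∅, 565, ∅, ∅, 860, 384, 299, 554, ∅, ∅]
Lookup 859: h=2, probe 2,3 → slot 3 empty, not found.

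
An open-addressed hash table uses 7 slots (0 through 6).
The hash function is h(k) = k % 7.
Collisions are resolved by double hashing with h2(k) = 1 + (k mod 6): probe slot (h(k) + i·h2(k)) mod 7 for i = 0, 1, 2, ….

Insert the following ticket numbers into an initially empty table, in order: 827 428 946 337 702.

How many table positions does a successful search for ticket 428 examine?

2

Insert 827: h=1, slot 1 empty → index 1.
Insert 428: h=1, h2=3, slot 1 occupied → index 4.
Insert 946: h=1, h2=5, slot 1 occupied → index 6.
Insert 337: h=1, h2=2, slot 1 occupied → index 3.
Insert 702: h=2, slot 2 empty → index 2.
Table: [—, 827, 702, 337, 428, —, 946]
Lookup 428: h=1, h2=3, probe 1,4 → found at 4.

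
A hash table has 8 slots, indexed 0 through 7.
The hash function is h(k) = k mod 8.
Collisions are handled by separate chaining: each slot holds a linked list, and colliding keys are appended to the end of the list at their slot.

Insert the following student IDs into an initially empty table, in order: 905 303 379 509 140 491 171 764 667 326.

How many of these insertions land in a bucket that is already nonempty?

4

905 -> bucket 1
303 -> bucket 7
379 -> bucket 3
509 -> bucket 5
140 -> bucket 4
491 -> bucket 3 (collision)
171 -> bucket 3 (collision)
764 -> bucket 4 (collision)
667 -> bucket 3 (collision)
326 -> bucket 6
Final buckets:
0: .
1: 905
2: .
3: 379 -> 491 -> 171 -> 667
4: 140 -> 764
5: 509
6: 326
7: 303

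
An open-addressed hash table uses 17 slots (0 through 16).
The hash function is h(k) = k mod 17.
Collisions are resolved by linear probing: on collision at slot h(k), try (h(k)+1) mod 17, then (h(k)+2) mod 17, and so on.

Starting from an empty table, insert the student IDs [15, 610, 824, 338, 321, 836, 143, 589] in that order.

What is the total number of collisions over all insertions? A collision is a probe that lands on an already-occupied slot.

6

15: h=15 => slot 15
610: h=15, probe 15,16 => slot 16
824: h=8 => slot 8
338: h=15, probe 15,16,0 => slot 0
321: h=15, probe 15,16,0,1 => slot 1
836: h=3 => slot 3
143: h=7 => slot 7
589: h=11 => slot 11
Table: [338, 321, _, 836, _, _, _, 143, 824, _, _, 589, _, _, _, 15, 610]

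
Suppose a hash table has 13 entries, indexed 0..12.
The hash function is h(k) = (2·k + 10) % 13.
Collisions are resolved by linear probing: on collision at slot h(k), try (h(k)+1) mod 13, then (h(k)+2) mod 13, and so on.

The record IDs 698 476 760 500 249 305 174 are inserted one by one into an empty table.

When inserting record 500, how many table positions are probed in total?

2

698: h=2 -> slot 2
476: h=0 -> slot 0
760: h=9 -> slot 9
500: h=9, probe 9,10 -> slot 10
249: h=1 -> slot 1
305: h=9, probe 9,10,11 -> slot 11
174: h=7 -> slot 7
Table: [476, 249, 698, -, -, -, -, 174, -, 760, 500, 305, -]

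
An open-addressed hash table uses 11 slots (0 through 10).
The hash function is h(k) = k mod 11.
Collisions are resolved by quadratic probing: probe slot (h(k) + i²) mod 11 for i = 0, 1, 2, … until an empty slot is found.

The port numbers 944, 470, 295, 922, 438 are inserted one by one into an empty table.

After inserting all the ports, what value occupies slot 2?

922

Insert 944: h=9, slot 9 empty -> index 9.
Insert 470: h=8, slot 8 empty -> index 8.
Insert 295: h=9, slot 9 occupied -> index 10.
Insert 922: h=9, slots 9,10 occupied -> index 2.
Insert 438: h=9, slots 9,10,2 occupied -> index 7.
Table: [-, -, 922, -, -, -, -, 438, 470, 944, 295]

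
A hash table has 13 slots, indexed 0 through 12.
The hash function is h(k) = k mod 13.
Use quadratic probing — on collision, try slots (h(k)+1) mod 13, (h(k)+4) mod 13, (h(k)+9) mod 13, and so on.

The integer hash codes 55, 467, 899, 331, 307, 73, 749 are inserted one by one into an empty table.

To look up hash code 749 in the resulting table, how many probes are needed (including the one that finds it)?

55: h=3 → slot 3
467: h=12 → slot 12
899: h=2 → slot 2
331: h=6 → slot 6
307: h=8 → slot 8
73: h=8, probe 8,9 → slot 9
749: h=8, probe 8,9,12,4 → slot 4
Table: [_, _, 899, 55, 749, _, 331, _, 307, 73, _, _, 467]
Lookup 749: h=8, probe 8,9,12,4 → found at 4.

4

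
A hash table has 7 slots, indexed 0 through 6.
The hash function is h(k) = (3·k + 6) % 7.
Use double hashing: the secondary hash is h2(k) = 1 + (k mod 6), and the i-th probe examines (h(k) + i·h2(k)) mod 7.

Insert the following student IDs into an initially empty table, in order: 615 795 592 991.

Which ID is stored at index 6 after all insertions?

Insert 615: h=3, slot 3 empty => index 3.
Insert 795: h=4, slot 4 empty => index 4.
Insert 592: h=4, h2=5, slot 4 occupied => index 2.
Insert 991: h=4, h2=2, slot 4 occupied => index 6.
Table: [∅, ∅, 592, 615, 795, ∅, 991]

991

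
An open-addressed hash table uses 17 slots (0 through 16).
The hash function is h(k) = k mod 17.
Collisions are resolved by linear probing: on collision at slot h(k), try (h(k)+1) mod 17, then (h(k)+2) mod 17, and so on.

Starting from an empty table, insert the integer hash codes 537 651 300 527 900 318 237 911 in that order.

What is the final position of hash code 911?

13

Insert 537: h=10, slot 10 empty → index 10.
Insert 651: h=5, slot 5 empty → index 5.
Insert 300: h=11, slot 11 empty → index 11.
Insert 527: h=0, slot 0 empty → index 0.
Insert 900: h=16, slot 16 empty → index 16.
Insert 318: h=12, slot 12 empty → index 12.
Insert 237: h=16, slots 16,0 occupied → index 1.
Insert 911: h=10, slots 10,11,12 occupied → index 13.
Table: [527, 237, ∅, ∅, ∅, 651, ∅, ∅, ∅, ∅, 537, 300, 318, 911, ∅, ∅, 900]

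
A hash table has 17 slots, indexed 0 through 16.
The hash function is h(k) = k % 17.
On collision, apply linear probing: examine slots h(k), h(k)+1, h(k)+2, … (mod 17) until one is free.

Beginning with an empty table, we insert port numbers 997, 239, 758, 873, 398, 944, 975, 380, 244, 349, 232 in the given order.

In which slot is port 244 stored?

997 hashes to 11; slot 11 is free -> place at 11.
239 hashes to 1; slot 1 is free -> place at 1.
758 hashes to 10; slot 10 is free -> place at 10.
873 hashes to 6; slot 6 is free -> place at 6.
398 hashes to 7; slot 7 is free -> place at 7.
944 hashes to 9; slot 9 is free -> place at 9.
975 hashes to 6; 6,7 taken -> place at 8.
380 hashes to 6; 6,7,8,9,10,11 taken -> place at 12.
244 hashes to 6; 6,7,8,9,10,11,12 taken -> place at 13.
349 hashes to 9; 9,10,11,12,13 taken -> place at 14.
232 hashes to 11; 11,12,13,14 taken -> place at 15.
Table: [-, 239, -, -, -, -, 873, 398, 975, 944, 758, 997, 380, 244, 349, 232, -]

13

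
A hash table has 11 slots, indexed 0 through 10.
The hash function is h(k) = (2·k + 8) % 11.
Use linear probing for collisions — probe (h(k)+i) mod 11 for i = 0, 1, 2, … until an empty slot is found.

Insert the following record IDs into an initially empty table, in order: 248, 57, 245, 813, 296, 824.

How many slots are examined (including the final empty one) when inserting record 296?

Insert 248: h=9, slot 9 empty → index 9.
Insert 57: h=1, slot 1 empty → index 1.
Insert 245: h=3, slot 3 empty → index 3.
Insert 813: h=6, slot 6 empty → index 6.
Insert 296: h=6, slot 6 occupied → index 7.
Insert 824: h=6, slots 6,7 occupied → index 8.
Table: [∅, 57, ∅, 245, ∅, ∅, 813, 296, 824, 248, ∅]

2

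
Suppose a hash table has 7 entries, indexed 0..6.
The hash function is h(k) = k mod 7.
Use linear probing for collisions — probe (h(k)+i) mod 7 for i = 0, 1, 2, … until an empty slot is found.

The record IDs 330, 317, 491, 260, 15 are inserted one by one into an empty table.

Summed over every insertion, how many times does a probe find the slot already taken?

330 hashes to 1; slot 1 is free => place at 1.
317 hashes to 2; slot 2 is free => place at 2.
491 hashes to 1; 1,2 taken => place at 3.
260 hashes to 1; 1,2,3 taken => place at 4.
15 hashes to 1; 1,2,3,4 taken => place at 5.
Table: [∅, 330, 317, 491, 260, 15, ∅]

9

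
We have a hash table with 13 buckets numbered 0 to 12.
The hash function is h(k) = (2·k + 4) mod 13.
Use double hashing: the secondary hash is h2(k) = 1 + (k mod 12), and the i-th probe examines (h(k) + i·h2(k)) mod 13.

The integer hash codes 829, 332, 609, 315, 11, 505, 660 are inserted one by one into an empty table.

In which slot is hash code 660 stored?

1

Insert 829: h=11, slot 11 empty => index 11.
Insert 332: h=5, slot 5 empty => index 5.
Insert 609: h=0, slot 0 empty => index 0.
Insert 315: h=10, slot 10 empty => index 10.
Insert 11: h=0, h2=12, slot 0 occupied => index 12.
Insert 505: h=0, h2=2, slot 0 occupied => index 2.
Insert 660: h=11, h2=1, slots 11,12,0 occupied => index 1.
Table: [609, 660, 505, ∅, ∅, 332, ∅, ∅, ∅, ∅, 315, 829, 11]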